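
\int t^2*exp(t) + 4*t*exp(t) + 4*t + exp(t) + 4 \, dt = ((t + 1)^2 - 2)*(exp(t) + 2) + C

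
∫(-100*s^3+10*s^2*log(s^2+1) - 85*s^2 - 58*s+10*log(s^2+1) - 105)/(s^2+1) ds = -(5*s - log(s^2 + 1))*(10*s + 21) + C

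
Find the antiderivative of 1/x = log(x) + C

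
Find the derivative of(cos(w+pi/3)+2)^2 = -4*sin(w + pi/3) - cos(2*w + pi/6)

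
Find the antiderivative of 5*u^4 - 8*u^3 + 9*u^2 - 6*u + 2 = u^5 - 2*u^4 + 3*u^3 - 3*u^2 + 2*u + C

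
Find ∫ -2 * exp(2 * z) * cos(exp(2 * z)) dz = -sin(exp(2*z)) + C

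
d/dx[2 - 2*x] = -2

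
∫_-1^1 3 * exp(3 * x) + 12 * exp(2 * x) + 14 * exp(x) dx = -(exp(-1) + 2)^3 - 2*exp(-1) + 2*E + (2 + E)^3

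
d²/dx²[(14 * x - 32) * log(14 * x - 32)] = 98/(7*x - 16)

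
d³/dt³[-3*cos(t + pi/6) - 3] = -3*sin(t + pi/6)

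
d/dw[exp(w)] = exp(w)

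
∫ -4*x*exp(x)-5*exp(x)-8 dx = -(4*x + 1)*(exp(x) + 2) + C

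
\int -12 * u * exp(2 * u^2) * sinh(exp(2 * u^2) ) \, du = -3*cosh(exp(2*u^2)) + C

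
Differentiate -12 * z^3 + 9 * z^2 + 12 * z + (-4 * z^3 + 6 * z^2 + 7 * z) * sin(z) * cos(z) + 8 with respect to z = -4*z^3*cos(2*z) + 6*sqrt(2)*z^2*cos(2*z + pi/4) - 36*z^2 + 6*z*sin(2*z) + 7*z*cos(2*z) + 18*z + 7*sin(2*z)/2 + 12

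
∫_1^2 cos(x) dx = -sin(1) + sin(2)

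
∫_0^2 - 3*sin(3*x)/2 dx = -1/2 + cos(6)/2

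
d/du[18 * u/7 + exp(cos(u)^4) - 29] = -4*exp(cos(u)^4)*sin(u)*cos(u)^3 + 18/7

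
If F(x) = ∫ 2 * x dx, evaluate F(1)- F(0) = 1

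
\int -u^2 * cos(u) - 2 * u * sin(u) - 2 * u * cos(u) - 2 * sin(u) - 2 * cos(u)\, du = (-u^2 - 2*u - 2)*sin(u) + C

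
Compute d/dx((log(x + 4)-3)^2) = (2*log(x + 4) - 6)/(x + 4)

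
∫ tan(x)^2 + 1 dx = tan(x) + C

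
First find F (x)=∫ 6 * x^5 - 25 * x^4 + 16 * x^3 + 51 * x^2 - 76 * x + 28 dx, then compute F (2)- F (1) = 1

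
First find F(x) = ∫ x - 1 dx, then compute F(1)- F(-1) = -2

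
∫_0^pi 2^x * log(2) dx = -1 + 2^pi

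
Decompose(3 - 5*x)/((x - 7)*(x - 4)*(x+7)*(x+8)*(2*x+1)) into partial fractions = 88/(26325*(2*x + 1)) + 43/(2700*(x + 8)) - 19/(1001*(x + 7)) + 17/(3564*(x - 4)) - 16/(4725*(x - 7))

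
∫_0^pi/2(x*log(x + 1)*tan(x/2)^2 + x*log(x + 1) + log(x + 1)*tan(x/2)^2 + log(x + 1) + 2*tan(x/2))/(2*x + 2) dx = log(1 + pi/2)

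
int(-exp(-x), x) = exp(-x) + C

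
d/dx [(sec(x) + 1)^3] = 3*(cos(x) + 1)^2*sin(x)/cos(x)^4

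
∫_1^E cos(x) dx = -sin(1) + sin(E)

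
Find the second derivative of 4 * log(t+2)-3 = -4/(t^2 + 4*t + 4)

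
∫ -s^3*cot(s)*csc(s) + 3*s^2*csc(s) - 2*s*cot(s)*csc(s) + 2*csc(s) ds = s*(s^2 + 2)*csc(s) + C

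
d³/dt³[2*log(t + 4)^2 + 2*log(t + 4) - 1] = (8*log(t + 4) - 8)/(t^3 + 12*t^2 + 48*t + 64)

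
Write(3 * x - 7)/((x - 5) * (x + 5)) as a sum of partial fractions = 11/(5*(x + 5)) + 4/(5*(x - 5))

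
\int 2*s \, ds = s^2 + C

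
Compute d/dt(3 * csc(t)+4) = -3*cot(t)*csc(t)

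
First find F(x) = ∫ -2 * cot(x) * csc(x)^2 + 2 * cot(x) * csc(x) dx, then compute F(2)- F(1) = -(-1 + csc(1))^2 + (-1 + csc(2))^2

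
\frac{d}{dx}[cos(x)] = -sin(x)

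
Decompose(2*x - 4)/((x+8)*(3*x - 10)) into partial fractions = 4/(17*(3*x - 10)) + 10/(17*(x + 8))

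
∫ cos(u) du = sin(u) + C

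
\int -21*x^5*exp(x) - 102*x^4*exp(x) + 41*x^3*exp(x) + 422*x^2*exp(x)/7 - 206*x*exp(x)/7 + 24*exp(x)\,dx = x*(-147*x^4 + 21*x^3 + 203*x^2 - 187*x + 168)*exp(x)/7 + C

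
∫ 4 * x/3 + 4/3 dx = 2*x^2/3 + 4*x/3 + C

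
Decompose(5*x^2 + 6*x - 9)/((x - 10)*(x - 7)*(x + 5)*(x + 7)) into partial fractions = -97/(238*(x + 7)) + 43/(180*(x + 5)) - 139/(252*(x - 7)) + 551/(765*(x - 10))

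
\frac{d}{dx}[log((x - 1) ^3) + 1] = 3/(x - 1)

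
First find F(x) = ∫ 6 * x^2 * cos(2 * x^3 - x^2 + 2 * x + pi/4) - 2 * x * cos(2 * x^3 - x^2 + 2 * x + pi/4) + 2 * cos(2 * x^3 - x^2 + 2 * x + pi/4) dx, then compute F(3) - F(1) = -sin(pi/4 + 3) + sin(pi/4 + 51)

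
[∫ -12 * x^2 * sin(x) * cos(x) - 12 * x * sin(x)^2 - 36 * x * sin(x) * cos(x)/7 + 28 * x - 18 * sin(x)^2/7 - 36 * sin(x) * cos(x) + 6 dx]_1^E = -62 + 186*sin(1)^2/7 + (7 - 3*sin(E)^2)*(6*E/7 + 6 + 2*exp(2))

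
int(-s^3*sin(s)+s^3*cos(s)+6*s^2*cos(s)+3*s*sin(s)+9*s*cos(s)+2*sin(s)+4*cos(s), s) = sqrt(2)*(s + 1)^3*sin(s + pi/4) + C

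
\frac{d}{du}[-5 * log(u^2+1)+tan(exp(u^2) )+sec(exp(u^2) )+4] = 2*u*(u^2*exp(u^2)*sin(exp(u^2))/cos(exp(u^2))^2 + u^2*exp(u^2)/cos(exp(u^2))^2 + exp(u^2)*sin(exp(u^2))/cos(exp(u^2))^2 + exp(u^2)/cos(exp(u^2))^2 - 5)/(u^2 + 1)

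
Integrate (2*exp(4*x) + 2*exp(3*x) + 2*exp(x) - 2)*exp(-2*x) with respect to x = (exp(2*x) + exp(x) - 1)^2*exp(-2*x) + C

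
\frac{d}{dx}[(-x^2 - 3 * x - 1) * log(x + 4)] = (-2*x^2*log(x + 4) - x^2 - 11*x*log(x + 4) - 3*x - 12*log(x + 4) - 1)/(x + 4)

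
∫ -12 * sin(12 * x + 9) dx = cos(12*x + 9) + C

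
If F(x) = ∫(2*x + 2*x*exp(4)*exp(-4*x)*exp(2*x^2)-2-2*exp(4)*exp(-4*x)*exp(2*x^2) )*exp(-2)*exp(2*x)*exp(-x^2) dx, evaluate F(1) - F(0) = -exp(2) - exp(-1) + exp(-2) + E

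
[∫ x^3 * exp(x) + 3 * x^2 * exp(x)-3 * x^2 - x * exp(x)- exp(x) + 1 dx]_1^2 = -6 + 6*exp(2)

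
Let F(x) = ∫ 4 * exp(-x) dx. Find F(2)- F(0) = 4 - 4*exp(-2)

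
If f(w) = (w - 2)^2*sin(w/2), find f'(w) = w^2*cos(w/2)/2 + 2*w*sin(w/2) - 2*w*cos(w/2) - 4*sin(w/2) + 2*cos(w/2)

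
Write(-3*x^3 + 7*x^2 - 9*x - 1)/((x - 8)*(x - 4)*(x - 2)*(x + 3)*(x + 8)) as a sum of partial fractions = 137/(640*(x + 8)) - 34/(385*(x + 3)) - 1/(40*(x - 2)) + 39/(224*(x - 4)) - 387/(1408*(x - 8))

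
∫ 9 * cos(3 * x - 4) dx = 3*sin(3*x - 4) + C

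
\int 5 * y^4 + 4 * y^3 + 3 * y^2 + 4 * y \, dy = y^5 + y^4 + y^3 + 2*y^2 + C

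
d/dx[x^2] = 2*x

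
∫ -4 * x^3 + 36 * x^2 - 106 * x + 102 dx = -x^4 + 12*x^3 - 53*x^2 + 102*x + C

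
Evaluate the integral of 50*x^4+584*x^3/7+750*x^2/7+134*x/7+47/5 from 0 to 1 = 2994/35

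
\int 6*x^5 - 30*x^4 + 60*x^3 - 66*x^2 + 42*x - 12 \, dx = x^6 - 6*x^5 + 15*x^4 - 22*x^3 + 21*x^2 - 12*x + C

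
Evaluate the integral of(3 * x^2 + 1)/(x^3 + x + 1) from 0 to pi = log(1 + pi + pi^3)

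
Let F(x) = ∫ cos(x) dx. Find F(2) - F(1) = -sin(1) + sin(2)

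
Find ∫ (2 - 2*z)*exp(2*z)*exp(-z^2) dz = exp(1 - (z - 1)^2) + C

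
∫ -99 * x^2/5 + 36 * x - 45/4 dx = -33*x^3/5 + 18*x^2 - 45*x/4 + C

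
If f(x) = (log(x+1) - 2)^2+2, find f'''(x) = (4*log(x + 1) - 14)/(x^3 + 3*x^2 + 3*x + 1)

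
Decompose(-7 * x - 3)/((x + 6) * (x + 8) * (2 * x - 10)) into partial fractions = 53/(52*(x + 8)) - 39/(44*(x + 6)) - 19/(143*(x - 5))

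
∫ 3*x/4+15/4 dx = 3*x^2/8 + 15*x/4 + C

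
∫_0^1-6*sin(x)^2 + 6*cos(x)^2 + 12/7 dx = 12/7 + 3*sin(2)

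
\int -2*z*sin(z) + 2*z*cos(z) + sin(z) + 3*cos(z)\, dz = sqrt(2)*(2*z + 1)*sin(z + pi/4) + C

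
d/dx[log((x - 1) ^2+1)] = (2*x - 2)/(x^2 - 2*x + 2)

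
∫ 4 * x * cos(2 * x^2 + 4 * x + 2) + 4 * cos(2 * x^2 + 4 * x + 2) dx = sin(2*(x + 1)^2) + C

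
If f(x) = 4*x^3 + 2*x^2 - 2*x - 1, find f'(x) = 12*x^2 + 4*x - 2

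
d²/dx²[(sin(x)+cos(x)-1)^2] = -4*sin(2*x) + 2*sqrt(2)*sin(x + pi/4)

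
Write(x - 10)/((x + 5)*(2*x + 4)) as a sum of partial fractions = 5/(2*(x + 5)) - 2/(x + 2)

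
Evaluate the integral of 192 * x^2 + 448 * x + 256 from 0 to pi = -(5 + 4*pi)^2 - 100 - 4*pi + (5 + 4*pi)^3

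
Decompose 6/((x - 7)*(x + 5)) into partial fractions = -1/(2*(x + 5)) + 1/(2*(x - 7))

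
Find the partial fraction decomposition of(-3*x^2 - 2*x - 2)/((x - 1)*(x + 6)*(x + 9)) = -227/(30*(x + 9)) + 14/(3*(x + 6)) - 1/(10*(x - 1))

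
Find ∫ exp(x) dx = exp(x) + C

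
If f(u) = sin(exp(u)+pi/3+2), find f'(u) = exp(u)*cos(exp(u) + pi/3 + 2)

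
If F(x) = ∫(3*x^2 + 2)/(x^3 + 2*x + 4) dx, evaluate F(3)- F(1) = -log(7) + log(37)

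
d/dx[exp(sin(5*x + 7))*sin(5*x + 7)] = 5*exp(sin(5*x + 7))*sin(5*x + 7)*cos(5*x + 7) + 5*exp(sin(5*x + 7))*cos(5*x + 7)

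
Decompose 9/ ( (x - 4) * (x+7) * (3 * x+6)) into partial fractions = 3/(55*(x + 7)) - 1/(10*(x + 2)) + 1/(22*(x - 4))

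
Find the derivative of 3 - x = -1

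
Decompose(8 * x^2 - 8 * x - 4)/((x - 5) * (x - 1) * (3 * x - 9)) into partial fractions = -1/(6*(x - 1)) - 11/(3*(x - 3)) + 13/(2*(x - 5))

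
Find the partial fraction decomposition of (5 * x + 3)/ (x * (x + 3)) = 4/(x + 3) + 1/x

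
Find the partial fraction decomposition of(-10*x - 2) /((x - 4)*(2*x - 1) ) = 2/(2*x - 1) - 6/(x - 4)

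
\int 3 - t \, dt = -t^2/2 + 3*t + C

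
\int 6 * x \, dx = 3*x^2 + C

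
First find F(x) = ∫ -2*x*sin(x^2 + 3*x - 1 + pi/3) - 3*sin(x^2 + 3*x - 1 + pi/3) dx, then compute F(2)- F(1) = cos(pi/3 + 9) - cos(pi/3 + 3)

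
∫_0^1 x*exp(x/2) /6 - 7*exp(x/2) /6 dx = 3 - 8*exp(1/2)/3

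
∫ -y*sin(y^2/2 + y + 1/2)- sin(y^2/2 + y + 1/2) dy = cos((y + 1)^2/2) + C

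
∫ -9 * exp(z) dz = -9*exp(z) + C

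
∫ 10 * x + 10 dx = 5*x^2 + 10*x + C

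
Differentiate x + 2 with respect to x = 1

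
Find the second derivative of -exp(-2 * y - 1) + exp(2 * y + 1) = (4*exp(4*y + 2) - 4)*exp(-2*y - 1)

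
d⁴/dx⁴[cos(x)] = cos(x)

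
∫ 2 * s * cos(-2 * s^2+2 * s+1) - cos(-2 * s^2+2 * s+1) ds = -sin(-2*s^2 + 2*s + 1)/2 + C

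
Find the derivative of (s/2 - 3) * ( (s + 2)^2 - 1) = 3*s^2/2 - 2*s - 21/2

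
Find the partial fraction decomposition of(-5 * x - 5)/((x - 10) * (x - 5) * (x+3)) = 5/(52*(x + 3)) + 3/(4*(x - 5)) - 11/(13*(x - 10))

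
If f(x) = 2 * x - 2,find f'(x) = 2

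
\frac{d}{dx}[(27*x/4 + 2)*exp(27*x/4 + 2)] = 729*x*exp(27*x/4 + 2)/16 + 81*exp(27*x/4 + 2)/4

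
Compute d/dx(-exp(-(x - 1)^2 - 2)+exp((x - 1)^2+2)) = (2*x*exp(2*x^2 - 4*x + 6) + 2*x - 2*exp(2*x^2 - 4*x + 6) - 2)*exp(-x^2 + 2*x - 3)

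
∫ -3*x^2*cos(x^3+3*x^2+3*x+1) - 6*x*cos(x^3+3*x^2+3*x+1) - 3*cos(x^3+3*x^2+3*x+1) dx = -sin((x + 1)^3) + C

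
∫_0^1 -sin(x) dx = -1 + cos(1)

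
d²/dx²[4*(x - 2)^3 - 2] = 24*x - 48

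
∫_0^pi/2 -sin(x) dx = -1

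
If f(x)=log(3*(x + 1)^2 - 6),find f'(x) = (2*x + 2)/(x^2 + 2*x - 1)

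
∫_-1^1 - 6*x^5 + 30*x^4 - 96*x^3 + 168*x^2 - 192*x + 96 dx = 316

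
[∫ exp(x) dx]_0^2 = -1 + exp(2)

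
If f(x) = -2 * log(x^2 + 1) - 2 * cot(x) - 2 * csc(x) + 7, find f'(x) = 2*(x^2*cos(x)/sin(x)^2 + x^2/sin(x)^2 - 2*x + cos(x)/sin(x)^2 + sin(x)^(-2))/(x^2 + 1)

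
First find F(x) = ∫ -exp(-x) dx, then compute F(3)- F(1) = -exp(-1) + exp(-3)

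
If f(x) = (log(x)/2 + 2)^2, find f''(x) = (-log(x) - 3)/(2*x^2)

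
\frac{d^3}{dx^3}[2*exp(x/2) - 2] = exp(x/2)/4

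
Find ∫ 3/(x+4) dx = 3*log(x + 4) + C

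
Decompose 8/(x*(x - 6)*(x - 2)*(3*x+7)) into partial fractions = -216/(2275*(3*x + 7)) - 1/(13*(x - 2)) + 1/(75*(x - 6)) + 2/(21*x)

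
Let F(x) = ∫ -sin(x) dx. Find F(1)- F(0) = -1 + cos(1)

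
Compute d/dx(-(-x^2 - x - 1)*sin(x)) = x^2*cos(x) + 2*x*sin(x) + x*cos(x) + sin(x) + cos(x)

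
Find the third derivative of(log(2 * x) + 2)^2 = (4*log(x) + 2 + 4*log(2))/x^3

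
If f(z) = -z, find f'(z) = -1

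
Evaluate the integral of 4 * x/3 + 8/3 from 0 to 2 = 8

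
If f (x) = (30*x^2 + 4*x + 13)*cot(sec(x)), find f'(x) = -30*x^2*sin(x)/(sin(1/cos(x))^2*cos(x)^2) - 4*x*sin(x)/(sin(1/cos(x))^2*cos(x)^2) + 60*x/tan(1/cos(x)) - 13*sin(x)/(sin(1/cos(x))^2*cos(x)^2) + 4/tan(1/cos(x))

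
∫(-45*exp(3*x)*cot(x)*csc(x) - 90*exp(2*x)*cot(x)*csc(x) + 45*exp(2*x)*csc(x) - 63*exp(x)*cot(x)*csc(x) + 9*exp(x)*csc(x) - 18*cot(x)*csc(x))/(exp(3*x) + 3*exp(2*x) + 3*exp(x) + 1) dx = 9*(5*exp(2*x) + 5*exp(x) + 2)*csc(x)/(exp(2*x) + 2*exp(x) + 1) + C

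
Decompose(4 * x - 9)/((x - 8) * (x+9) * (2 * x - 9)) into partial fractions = -4/(21*(2*x - 9)) - 5/(51*(x + 9)) + 23/(119*(x - 8))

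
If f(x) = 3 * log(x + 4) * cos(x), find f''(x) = -3*(x^2*log(x + 4)*cos(x) + 8*x*log(x + 4)*cos(x) + 2*x*sin(x) + 16*log(x + 4)*cos(x) + 8*sin(x) + cos(x))/(x^2 + 8*x + 16)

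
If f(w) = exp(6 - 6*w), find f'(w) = -6*exp(6 - 6*w)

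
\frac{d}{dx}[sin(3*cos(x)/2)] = -3*sin(x)*cos(3*cos(x)/2)/2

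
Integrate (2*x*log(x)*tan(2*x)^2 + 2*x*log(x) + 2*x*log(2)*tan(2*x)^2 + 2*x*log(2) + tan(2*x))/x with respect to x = log(2*x)*tan(2*x) + C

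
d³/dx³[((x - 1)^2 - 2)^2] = 24*x - 24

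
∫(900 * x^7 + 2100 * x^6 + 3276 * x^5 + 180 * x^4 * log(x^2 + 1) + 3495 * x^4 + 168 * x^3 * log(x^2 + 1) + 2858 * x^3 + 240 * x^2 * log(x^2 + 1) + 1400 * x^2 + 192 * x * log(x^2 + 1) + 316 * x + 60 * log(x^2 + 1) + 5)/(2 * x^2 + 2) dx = 5*x^3/2 + 7*x^2/2 + 5*x/2 + 3*(5*x^3 + 7*x^2 + 5*x + log(x^2 + 1))^2 + log(x^2 + 1)/2 + C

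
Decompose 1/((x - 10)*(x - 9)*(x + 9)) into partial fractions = 1/(342*(x + 9)) - 1/(18*(x - 9)) + 1/(19*(x - 10))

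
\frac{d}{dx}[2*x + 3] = 2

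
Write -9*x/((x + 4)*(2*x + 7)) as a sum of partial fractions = 63/(2*x + 7) - 36/(x + 4)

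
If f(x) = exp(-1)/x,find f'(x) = -exp(-1)/x^2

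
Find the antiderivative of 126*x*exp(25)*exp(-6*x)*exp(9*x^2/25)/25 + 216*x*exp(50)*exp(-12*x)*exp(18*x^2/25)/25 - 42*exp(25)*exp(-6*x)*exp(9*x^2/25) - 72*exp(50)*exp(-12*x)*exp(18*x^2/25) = (6*exp((3*x - 25)^2/25) + 7)*exp((3*x - 25)^2/25) + C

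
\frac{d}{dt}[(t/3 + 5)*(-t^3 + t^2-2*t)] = -4*t^3/3 - 14*t^2 + 26*t/3 - 10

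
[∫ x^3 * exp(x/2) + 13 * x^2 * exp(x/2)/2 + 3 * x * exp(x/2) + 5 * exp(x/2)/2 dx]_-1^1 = 2*exp(-1/2) + 6*exp(1/2)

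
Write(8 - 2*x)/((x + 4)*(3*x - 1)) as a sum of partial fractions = 22/(13*(3*x - 1)) - 16/(13*(x + 4))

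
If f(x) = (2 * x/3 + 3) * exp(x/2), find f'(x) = x*exp(x/2)/3 + 13*exp(x/2)/6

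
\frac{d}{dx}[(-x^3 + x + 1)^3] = -9*x^8 + 21*x^6 + 18*x^5 - 15*x^4 - 24*x^3 - 6*x^2 + 6*x + 3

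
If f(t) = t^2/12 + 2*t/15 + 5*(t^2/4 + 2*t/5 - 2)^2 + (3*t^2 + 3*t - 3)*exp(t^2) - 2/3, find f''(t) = 12*t^4*exp(t^2) + 12*t^3*exp(t^2) + 18*t^2*exp(t^2) + 15*t^2/4 + 18*t*exp(t^2) + 6*t - 247/30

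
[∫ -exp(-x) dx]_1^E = -exp(-1) + exp(-E)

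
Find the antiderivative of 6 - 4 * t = -2*t^2 + 6*t + C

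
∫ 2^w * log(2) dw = 2^w + C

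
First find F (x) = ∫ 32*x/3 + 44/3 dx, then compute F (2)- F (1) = 92/3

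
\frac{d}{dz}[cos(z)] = -sin(z)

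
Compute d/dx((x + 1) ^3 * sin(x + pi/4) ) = (x + 1)^2*(x*cos(x + pi/4) + sqrt(2)*sin(x) + 2*sqrt(2)*cos(x))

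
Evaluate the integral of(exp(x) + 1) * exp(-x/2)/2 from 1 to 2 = -exp(1/2) - exp(-1) + exp(-1/2) + E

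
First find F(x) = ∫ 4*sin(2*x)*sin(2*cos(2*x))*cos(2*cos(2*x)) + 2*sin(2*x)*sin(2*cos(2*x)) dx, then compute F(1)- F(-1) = 0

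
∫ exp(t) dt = exp(t) + C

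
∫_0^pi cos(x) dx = 0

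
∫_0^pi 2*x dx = pi^2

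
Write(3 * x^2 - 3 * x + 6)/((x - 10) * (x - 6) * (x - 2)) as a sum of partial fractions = 3/(8*(x - 2)) - 6/(x - 6) + 69/(8*(x - 10))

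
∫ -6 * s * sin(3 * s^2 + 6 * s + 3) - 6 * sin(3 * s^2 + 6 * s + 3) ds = cos(3*(s + 1)^2) + C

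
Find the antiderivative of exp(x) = exp(x) + C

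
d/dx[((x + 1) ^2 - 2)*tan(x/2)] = x^2/(2*cos(x/2)^2) + 2*x*tan(x/2) + x/cos(x/2)^2 + 2*tan(x/2) - 1/(2*cos(x/2)^2)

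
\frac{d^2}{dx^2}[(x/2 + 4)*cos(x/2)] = -x*cos(x/2)/8 - sin(x/2)/2 - cos(x/2)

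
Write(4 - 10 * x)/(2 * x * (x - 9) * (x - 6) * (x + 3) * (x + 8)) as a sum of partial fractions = 3/(680*(x + 8)) - 17/(1620*(x + 3)) + 1/(81*(x - 6)) - 43/(5508*(x - 9)) + 1/(648*x)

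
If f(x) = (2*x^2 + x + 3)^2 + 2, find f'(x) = 16*x^3 + 12*x^2 + 26*x + 6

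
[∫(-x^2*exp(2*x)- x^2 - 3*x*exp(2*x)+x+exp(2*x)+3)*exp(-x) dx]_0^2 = -4*exp(2) + 4*exp(-2)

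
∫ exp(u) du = exp(u) + C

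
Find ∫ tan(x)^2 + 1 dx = tan(x) + C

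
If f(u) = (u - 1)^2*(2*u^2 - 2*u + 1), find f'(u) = 8*u^3 - 18*u^2 + 14*u - 4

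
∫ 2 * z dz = z^2 + C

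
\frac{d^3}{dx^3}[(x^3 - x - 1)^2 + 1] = 120*x^3 - 48*x - 12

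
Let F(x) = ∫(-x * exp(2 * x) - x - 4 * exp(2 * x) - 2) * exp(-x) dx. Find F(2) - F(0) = -5*exp(2) + 5*exp(-2)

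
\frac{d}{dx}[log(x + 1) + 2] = 1/(x + 1)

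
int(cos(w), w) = sin(w) + C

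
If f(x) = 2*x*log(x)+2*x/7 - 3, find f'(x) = 2*log(x) + 16/7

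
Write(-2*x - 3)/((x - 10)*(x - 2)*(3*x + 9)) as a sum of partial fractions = 1/(65*(x + 3)) + 7/(120*(x - 2)) - 23/(312*(x - 10))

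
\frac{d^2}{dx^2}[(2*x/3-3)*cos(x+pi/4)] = -2*x*cos(x + pi/4)/3 - 4*sin(x + pi/4)/3 + 3*cos(x + pi/4)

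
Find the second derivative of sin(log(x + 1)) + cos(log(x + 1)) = -2*cos(log(x + 1))/(x^2 + 2*x + 1)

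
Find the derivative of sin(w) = cos(w)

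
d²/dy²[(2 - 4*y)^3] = 192 - 384*y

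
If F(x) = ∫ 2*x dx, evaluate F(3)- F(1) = 8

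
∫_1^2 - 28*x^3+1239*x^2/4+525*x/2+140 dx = 2303/2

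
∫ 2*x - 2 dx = x^2 - 2*x + C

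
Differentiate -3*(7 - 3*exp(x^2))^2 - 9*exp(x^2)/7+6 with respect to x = -108*x*exp(2*x^2) + 1746*x*exp(x^2)/7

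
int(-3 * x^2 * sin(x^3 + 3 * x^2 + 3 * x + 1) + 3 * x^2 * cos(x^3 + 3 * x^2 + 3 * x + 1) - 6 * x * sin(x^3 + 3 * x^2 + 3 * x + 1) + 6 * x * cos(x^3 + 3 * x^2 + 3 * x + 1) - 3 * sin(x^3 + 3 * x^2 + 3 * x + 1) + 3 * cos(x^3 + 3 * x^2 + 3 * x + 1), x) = sin((x + 1)^3) + cos((x + 1)^3) + C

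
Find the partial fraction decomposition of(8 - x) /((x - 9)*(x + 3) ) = -11/(12*(x + 3)) - 1/(12*(x - 9))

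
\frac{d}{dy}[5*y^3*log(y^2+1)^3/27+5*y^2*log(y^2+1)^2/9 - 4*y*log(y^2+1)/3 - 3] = (5*y^4*log(y^2 + 1)^3 + 10*y^4*log(y^2 + 1)^2 + 10*y^3*log(y^2 + 1)^2 + 20*y^3*log(y^2 + 1) + 5*y^2*log(y^2 + 1)^3 - 12*y^2*log(y^2 + 1) - 24*y^2 + 10*y*log(y^2 + 1)^2 - 12*log(y^2 + 1))/(9*y^2 + 9)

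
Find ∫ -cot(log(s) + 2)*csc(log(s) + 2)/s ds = csc(log(s) + 2) + C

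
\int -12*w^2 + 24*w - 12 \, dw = -4*w^3 + 12*w^2 - 12*w + C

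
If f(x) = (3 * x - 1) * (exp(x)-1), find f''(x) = 3*x*exp(x) + 5*exp(x)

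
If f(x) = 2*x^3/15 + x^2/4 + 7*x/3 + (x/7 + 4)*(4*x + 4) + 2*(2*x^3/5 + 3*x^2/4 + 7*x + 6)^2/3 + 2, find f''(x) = 16*x^4/5 + 8*x^3 + 493*x^2/10 + 62*x + 3317/42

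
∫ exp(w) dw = exp(w) + C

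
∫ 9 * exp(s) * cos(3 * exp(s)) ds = 3*sin(3*exp(s)) + C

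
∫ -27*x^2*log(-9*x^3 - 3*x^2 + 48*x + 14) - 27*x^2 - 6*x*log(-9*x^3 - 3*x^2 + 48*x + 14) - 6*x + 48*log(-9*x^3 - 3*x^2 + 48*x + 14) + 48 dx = (3*x + 7)*(-3*x^2 + 6*x + 2)*log((3*x + 7)*(-3*x^2 + 6*x + 2)) + C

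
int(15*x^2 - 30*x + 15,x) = 5*x^3 - 15*x^2 + 15*x + C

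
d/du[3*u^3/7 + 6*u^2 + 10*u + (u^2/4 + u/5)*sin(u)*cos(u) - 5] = u^2*cos(2*u)/4 + 9*u^2/7 + u*sin(2*u)/4 + u*cos(2*u)/5 + 12*u + sin(2*u)/10 + 10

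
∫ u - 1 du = u^2/2 - u + C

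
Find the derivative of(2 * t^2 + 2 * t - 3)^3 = 48*t^5 + 120*t^4 - 48*t^3 - 192*t^2 + 36*t + 54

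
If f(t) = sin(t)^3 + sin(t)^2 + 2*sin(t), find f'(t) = (2*sin(t) - 3*cos(t)^2 + 5)*cos(t)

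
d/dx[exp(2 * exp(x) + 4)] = 2*exp(x + 2*exp(x) + 4)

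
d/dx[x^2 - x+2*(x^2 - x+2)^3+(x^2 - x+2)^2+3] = 12*x^5 - 30*x^4 + 76*x^3 - 84*x^2 + 84*x - 29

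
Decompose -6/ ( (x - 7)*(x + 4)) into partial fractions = 6/(11*(x + 4)) - 6/(11*(x - 7))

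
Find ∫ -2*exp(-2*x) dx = exp(-2*x) + C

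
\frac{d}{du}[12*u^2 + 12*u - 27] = 24*u + 12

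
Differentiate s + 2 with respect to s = 1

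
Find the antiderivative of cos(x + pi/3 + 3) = sin(x + pi/3 + 3) + C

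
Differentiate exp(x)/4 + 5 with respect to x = exp(x)/4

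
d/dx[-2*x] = -2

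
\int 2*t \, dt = t^2 + C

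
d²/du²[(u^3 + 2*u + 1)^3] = 72*u^7 + 252*u^5 + 90*u^4 + 240*u^3 + 144*u^2 + 66*u + 24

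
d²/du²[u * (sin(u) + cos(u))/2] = -u*sin(u)/2 - u*cos(u)/2 - sin(u) + cos(u)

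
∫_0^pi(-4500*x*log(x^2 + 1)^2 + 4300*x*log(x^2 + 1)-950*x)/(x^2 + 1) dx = 6*(2 - 5*log(1 + pi^2))^3 - 76 + 25*log(1 + pi^2) + 7*(2 - 5*log(1 + pi^2))^2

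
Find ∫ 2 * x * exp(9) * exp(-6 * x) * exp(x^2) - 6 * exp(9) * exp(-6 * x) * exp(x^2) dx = exp((x - 3)^2) + C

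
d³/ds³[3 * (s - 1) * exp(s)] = 3*s*exp(s) + 6*exp(s)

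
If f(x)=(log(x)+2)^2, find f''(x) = (-2*log(x) - 2)/x^2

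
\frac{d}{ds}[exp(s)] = exp(s)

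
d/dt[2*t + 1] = 2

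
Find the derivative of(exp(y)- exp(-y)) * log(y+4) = (y*exp(2*y)*log(y + 4) + y*log(y + 4) + 4*exp(2*y)*log(y + 4) + exp(2*y) + 4*log(y + 4) - 1)/(y*exp(y) + 4*exp(y))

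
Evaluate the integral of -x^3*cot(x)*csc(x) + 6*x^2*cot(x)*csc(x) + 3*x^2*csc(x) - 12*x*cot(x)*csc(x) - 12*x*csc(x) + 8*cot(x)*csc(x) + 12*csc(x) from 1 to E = (-2 + E)^3*csc(E) + csc(1)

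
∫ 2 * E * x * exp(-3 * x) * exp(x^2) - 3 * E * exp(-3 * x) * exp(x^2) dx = exp(x^2 - 3*x + 1) + C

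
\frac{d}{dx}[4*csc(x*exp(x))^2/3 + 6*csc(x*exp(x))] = -2*(3*x + 4*x/(3*sin(x*exp(x))) + 3 + 4/(3*sin(x*exp(x))))*exp(x)*cos(x*exp(x))/sin(x*exp(x))^2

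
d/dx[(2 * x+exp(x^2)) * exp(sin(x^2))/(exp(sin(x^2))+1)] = 2*(2*x^2*cos(x^2) + x*exp(x^2)*exp(sin(x^2)) + x*exp(x^2)*cos(x^2) + x*exp(x^2) + exp(sin(x^2)) + 1)*exp(sin(x^2))/(exp(sin(x^2)) + 1)^2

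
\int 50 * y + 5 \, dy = 25*y^2 + 5*y + C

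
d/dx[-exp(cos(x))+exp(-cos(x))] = (exp(cos(x)) + exp(-cos(x)))*sin(x)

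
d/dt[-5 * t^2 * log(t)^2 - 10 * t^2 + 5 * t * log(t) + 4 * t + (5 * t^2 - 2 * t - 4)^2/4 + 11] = 25*t^3 - 15*t^2 - 10*t*log(t)^2 - 10*t*log(t) - 38*t + 5*log(t) + 13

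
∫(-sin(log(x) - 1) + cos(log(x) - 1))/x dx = sqrt(2)*cos(-log(x) + pi/4 + 1) + C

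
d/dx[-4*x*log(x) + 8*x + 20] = 4 - 4*log(x)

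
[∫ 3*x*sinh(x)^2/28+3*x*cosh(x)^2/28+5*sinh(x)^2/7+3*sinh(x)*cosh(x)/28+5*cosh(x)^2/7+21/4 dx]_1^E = -161/4 - 23*sinh(2)/56 + (7 + sinh(2*E)/14)*(3*E/4 + 5)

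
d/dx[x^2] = 2*x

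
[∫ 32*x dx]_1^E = -16 + 16*exp(2)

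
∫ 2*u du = u^2 + C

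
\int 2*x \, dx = x^2 + C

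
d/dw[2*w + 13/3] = 2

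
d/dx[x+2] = 1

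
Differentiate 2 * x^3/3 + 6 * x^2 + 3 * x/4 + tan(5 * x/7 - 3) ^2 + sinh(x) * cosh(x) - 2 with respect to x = 2*x^2 + 12*x + 10*tan(5*x/7 - 3)^3/7 + 10*tan(5*x/7 - 3)/7 + cosh(2*x) + 3/4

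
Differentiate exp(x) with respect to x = exp(x)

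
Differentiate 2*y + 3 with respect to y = 2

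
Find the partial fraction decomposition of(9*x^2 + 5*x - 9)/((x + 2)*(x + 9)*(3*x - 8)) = 123/(98*(3*x - 8)) + 135/(49*(x + 9)) - 17/(98*(x + 2))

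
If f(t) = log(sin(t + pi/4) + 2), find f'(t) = cos(t + pi/4)/(sin(t + pi/4) + 2)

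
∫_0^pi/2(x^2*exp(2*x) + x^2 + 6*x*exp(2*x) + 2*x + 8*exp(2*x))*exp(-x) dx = (pi/2 + 2)^2*(-exp(-pi/2) + exp(pi/2))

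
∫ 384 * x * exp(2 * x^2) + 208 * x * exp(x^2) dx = (96*exp(x^2) + 104)*exp(x^2) + C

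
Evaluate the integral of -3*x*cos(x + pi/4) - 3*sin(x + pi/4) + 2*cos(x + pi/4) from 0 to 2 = -sqrt(2) - 4*sin(pi/4 + 2)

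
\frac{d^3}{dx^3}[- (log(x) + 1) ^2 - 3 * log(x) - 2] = (-4*log(x) - 4)/x^3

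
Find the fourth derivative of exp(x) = exp(x)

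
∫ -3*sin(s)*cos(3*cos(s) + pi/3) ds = sin(3*cos(s) + pi/3) + C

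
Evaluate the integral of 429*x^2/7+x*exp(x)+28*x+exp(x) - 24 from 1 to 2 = -E + 2*exp(2) + 161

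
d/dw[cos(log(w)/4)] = -sin(log(w)/4)/(4*w)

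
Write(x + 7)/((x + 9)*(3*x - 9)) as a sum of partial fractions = 1/(18*(x + 9)) + 5/(18*(x - 3))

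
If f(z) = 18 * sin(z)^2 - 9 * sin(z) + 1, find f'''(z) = -72*sin(2*z) + 9*cos(z)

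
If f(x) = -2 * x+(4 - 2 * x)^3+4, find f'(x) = -24*x^2 + 96*x - 98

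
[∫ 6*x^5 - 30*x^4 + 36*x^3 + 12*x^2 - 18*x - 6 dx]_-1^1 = -16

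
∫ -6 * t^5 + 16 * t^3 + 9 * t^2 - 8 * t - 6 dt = -t^6 + 4*t^4 + 3*t^3 - 4*t^2 - 6*t + C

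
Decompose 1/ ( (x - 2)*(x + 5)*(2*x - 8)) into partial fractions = 1/(126*(x + 5)) - 1/(28*(x - 2)) + 1/(36*(x - 4))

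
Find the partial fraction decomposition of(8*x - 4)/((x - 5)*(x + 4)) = 4/(x + 4) + 4/(x - 5)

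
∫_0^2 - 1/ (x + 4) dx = -log(6) + log(4)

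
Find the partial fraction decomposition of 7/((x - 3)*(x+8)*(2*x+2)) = 1/(22*(x + 8)) - 1/(8*(x + 1)) + 7/(88*(x - 3))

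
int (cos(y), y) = sin(y) + C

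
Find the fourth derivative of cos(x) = cos(x)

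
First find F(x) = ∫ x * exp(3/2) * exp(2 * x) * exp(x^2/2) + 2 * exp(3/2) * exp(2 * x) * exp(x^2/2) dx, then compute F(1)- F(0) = -exp(3/2) + exp(4)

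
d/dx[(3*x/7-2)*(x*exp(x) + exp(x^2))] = 3*x^2*exp(x)/7 + 6*x^2*exp(x^2)/7 - 8*x*exp(x)/7 - 4*x*exp(x^2) - 2*exp(x) + 3*exp(x^2)/7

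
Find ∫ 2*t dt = t^2 + C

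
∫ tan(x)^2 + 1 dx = tan(x) + C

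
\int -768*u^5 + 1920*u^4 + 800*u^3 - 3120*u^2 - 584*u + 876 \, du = -128*u^6 + 384*u^5 + 200*u^4 - 1040*u^3 - 292*u^2 + 876*u + C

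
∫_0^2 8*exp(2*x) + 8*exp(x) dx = -16 + (2 + 2*exp(2))^2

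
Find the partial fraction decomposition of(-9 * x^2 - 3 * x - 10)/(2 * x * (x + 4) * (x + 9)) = -356/(45*(x + 9)) + 71/(20*(x + 4)) - 5/(36*x)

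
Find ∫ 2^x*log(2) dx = 2^x + C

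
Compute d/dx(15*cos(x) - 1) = -15*sin(x)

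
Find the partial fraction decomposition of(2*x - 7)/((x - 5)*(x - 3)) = 1/(2*(x - 3)) + 3/(2*(x - 5))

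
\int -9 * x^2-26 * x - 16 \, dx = -3*x^3 - 13*x^2 - 16*x + C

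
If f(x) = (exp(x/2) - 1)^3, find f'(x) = 3*exp(3*x/2)/2 + 3*exp(x/2)/2 - 3*exp(x)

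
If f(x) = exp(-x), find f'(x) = -exp(-x)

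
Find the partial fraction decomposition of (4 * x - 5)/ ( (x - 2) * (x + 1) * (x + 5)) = -25/(28*(x + 5)) + 3/(4*(x + 1)) + 1/(7*(x - 2))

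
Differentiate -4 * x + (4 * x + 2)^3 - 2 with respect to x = 192*x^2 + 192*x + 44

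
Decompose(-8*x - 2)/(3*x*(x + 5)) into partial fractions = -38/(15*(x + 5)) - 2/(15*x)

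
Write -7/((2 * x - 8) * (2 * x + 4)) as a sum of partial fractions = 7/(24*(x + 2)) - 7/(24*(x - 4))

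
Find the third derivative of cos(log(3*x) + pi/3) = (-sin(log(x) + pi/3 + log(3)) + 3*cos(log(x) + pi/3 + log(3)))/x^3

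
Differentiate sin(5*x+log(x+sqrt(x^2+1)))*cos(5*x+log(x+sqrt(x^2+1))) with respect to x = (5*x^2 + 5*x*sqrt(x^2 + 1) + x + sqrt(x^2 + 1) + 5)*cos(2*(5*x + log(x + sqrt(x^2 + 1))))/(x^2 + x*sqrt(x^2 + 1) + 1)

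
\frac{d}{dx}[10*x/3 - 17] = 10/3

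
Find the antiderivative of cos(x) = sin(x) + C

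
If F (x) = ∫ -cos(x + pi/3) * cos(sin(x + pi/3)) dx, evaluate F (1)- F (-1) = -sin(sin(1 + pi/3)) + sin(cos(pi/6 + 1))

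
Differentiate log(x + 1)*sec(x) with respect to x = (x*log(x + 1)*tan(x)*sec(x) + log(x + 1)*tan(x)*sec(x) + sec(x))/(x + 1)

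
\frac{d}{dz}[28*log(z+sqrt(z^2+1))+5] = (28*z + 28*sqrt(z^2 + 1))/(z^2 + z*sqrt(z^2 + 1) + 1)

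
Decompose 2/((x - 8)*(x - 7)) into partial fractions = -2/(x - 7) + 2/(x - 8)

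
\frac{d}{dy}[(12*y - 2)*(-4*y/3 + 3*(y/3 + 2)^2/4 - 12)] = 3*y^2 - 25*y/3 - 322/3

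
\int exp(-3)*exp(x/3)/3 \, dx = exp(x/3 - 3) + C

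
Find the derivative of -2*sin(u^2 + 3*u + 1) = -2*(2*u + 3)*cos(u^2 + 3*u + 1)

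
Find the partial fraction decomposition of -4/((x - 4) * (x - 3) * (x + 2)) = -2/(15*(x + 2)) + 4/(5*(x - 3)) - 2/(3*(x - 4))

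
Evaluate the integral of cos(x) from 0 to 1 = sin(1)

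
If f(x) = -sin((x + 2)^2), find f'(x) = -2*(x + 2)*cos(x^2 + 4*x + 4)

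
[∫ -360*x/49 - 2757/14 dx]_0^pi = -5*(6*pi/7 + 23)^2 + 3*pi/14 + 2645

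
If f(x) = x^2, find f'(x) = 2*x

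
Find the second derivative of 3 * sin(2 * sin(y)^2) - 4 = -6*(cos(4*y) - 1)*sin(cos(2*y) - 1) - 12*sin(y)^2*cos(2*sin(y)^2) + 12*cos(y)^2*cos(2*sin(y)^2)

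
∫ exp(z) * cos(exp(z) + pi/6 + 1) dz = sin(exp(z) + pi/6 + 1) + C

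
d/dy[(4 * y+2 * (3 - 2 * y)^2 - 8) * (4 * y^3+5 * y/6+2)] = 160*y^4 - 320*y^3 + 140*y^2 - 4*y/3 - 95/3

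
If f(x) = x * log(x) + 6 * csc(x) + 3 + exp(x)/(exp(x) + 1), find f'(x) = (exp(2*x)*log(x) - 6*exp(2*x)*cot(x)*csc(x) + exp(2*x) + 2*exp(x)*log(x) - 12*exp(x)*cot(x)*csc(x) + 3*exp(x) + log(x) - 6*cot(x)*csc(x) + 1)/(exp(2*x) + 2*exp(x) + 1)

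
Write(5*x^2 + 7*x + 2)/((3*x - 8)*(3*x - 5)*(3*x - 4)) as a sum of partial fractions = 91/(18*(3*x - 4)) - 248/(27*(3*x - 5)) + 253/(54*(3*x - 8))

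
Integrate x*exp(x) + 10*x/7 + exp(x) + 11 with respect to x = x*(5*x + 7*exp(x) + 77)/7 + C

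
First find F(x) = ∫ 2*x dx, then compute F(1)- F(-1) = 0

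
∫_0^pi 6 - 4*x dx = -2*pi^2 + 6*pi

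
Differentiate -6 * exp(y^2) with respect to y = -12*y*exp(y^2)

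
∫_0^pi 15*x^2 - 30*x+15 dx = 5 + 5*(-1 + pi)^3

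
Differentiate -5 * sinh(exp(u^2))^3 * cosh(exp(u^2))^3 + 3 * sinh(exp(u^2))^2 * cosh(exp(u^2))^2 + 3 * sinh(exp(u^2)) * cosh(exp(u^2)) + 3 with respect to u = -3*u*(5*(cosh(2*exp(u^2)) - 1)^2*cosh(2*exp(u^2))/2 - sinh(4*exp(u^2)) - 7*cosh(2*exp(u^2)) + 5*cosh(4*exp(u^2))/2 + 5/2)*exp(u^2)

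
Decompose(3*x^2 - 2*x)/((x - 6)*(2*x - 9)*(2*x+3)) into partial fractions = 13/(120*(2*x + 3)) - 23/(8*(2*x - 9)) + 32/(15*(x - 6))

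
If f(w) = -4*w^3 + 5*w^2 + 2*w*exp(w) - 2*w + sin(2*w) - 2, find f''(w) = 2*w*exp(w) - 24*w + 4*exp(w) - 4*sin(2*w) + 10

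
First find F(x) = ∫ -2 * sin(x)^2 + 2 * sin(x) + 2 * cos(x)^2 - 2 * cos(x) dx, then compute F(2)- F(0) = (-1 + cos(2) + sin(2))^2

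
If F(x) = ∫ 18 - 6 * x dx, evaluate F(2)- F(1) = 9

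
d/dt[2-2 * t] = -2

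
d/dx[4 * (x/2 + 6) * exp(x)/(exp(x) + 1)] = (2*x*exp(x) + 2*exp(2*x) + 26*exp(x))/(exp(2*x) + 2*exp(x) + 1)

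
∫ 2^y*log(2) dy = 2^y + C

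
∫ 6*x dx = 3*x^2 + C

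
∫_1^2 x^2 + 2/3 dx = 3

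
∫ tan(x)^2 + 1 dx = tan(x) + C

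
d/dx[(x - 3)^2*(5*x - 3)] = 15*x^2 - 66*x + 63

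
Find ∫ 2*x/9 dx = x^2/9 + C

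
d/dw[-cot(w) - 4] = sin(w)^(-2)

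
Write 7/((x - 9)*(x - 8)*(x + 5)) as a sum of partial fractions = 1/(26*(x + 5)) - 7/(13*(x - 8)) + 1/(2*(x - 9))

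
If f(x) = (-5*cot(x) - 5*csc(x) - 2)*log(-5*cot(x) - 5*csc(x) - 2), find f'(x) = 5*(log(-(2 + 5/tan(x) + 5/sin(x)))*cos(x) + log(-(2 + 5/tan(x) + 5/sin(x))) + cos(x) + 1)/sin(x)^2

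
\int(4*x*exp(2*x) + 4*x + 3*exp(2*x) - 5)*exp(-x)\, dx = 2*(4*x - 1)*sinh(x) + C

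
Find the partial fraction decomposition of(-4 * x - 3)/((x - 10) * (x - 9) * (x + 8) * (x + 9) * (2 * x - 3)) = -16/(11305*(2*x - 3)) + 11/(2394*(x + 9)) - 29/(5814*(x + 8)) + 13/(1530*(x - 9)) - 43/(5814*(x - 10))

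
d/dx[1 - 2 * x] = -2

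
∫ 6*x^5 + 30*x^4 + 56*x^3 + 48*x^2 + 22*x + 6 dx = x^6 + 6*x^5 + 14*x^4 + 16*x^3 + 11*x^2 + 6*x + C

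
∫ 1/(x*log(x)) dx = log(log(x)/2) + C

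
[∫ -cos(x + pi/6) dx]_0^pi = 1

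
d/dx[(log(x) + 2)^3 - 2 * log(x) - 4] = (3*log(x)^2 + 12*log(x) + 10)/x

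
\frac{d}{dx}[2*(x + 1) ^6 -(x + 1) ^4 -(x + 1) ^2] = 12*x^5 + 60*x^4 + 116*x^3 + 108*x^2 + 46*x + 6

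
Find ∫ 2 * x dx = x^2 + C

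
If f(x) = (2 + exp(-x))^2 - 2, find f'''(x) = (-4*exp(x) - 8)*exp(-2*x)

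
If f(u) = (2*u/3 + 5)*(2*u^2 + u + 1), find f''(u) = 8*u + 64/3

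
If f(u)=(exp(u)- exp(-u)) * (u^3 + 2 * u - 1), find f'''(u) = (u^3*exp(2*u) + u^3 + 9*u^2*exp(2*u) - 9*u^2 + 20*u*exp(2*u) + 20*u + 11*exp(2*u) - 13)*exp(-u)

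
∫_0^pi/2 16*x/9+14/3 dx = -8 - pi/3 + 2*(pi/3 + 2)^2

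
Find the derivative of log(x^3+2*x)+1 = (3*x^2 + 2)/(x^3 + 2*x)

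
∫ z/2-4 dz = z^2/4 - 4*z + C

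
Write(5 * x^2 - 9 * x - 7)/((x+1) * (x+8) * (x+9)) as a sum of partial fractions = 479/(8*(x + 9)) - 55/(x + 8) + 1/(8*(x + 1))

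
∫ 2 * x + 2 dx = x^2 + 2*x + C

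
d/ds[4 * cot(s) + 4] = -4/sin(s)^2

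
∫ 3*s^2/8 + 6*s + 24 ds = s^3/8 + 3*s^2 + 24*s + C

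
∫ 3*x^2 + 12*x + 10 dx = x^3 + 6*x^2 + 10*x + C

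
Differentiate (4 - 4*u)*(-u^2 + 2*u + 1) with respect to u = 12*u^2 - 24*u + 4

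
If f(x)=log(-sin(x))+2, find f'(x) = 1/tan(x)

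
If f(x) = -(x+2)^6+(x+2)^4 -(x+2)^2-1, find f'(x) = -6*x^5 - 60*x^4 - 236*x^3 - 456*x^2 - 434*x - 164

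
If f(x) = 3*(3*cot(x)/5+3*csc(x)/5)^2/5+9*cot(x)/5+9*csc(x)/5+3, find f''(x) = 9*(-25 - 6*cos(x)/sin(x) - 24/sin(x) + 50*cos(x)/sin(x)^2 + 50/sin(x)^2 + 36*cos(x)/sin(x)^3 + 36/sin(x)^3)/(125*sin(x))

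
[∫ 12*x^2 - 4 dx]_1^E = -4*E + 4*exp(3)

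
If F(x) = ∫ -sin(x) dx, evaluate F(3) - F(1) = cos(3) - cos(1)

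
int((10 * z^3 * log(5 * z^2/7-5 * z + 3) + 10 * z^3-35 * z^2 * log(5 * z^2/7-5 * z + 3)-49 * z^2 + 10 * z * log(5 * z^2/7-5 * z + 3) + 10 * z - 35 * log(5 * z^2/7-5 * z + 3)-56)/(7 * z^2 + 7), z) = -2*z + (5*z^2 - 35*z + 21)*log(5*z^2/7 - 5*z + 3)/7 + acot(z) + C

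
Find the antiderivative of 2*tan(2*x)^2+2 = tan(2*x) + C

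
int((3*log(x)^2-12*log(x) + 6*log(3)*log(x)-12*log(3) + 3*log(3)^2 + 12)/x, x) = (log(3*x) - 2)^3 + C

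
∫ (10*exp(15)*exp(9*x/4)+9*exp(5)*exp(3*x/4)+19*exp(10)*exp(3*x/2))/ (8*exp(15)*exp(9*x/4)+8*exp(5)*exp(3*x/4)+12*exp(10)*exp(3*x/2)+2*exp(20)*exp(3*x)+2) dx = (-12*exp(3*x/4 + 5) + 4*exp(3*x/2 + 10) - 15)/(3*(2*exp(3*x/4 + 5) + exp(3*x/2 + 10) + 1)) + C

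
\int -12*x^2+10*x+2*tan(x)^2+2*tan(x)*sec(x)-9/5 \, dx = -4*x^3 + 5*x^2 - 19*x/5 + 2*tan(x) + 2*sec(x) + C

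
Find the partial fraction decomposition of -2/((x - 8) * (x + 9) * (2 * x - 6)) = -1/(204*(x + 9)) + 1/(60*(x - 3)) - 1/(85*(x - 8))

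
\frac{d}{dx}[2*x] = 2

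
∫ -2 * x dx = -x^2 + C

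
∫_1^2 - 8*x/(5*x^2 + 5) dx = -4*log(5)/5 + 4*log(2)/5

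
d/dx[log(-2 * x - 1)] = 2/(2*x + 1)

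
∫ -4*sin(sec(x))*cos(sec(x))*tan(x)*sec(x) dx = 2*cos(sec(x))^2 + C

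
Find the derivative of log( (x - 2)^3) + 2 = 3/(x - 2)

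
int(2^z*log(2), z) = 2^z + C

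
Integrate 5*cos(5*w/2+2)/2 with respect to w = sin(5*w/2 + 2) + C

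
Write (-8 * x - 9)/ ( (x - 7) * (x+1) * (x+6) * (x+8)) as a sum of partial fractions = -11/(42*(x + 8)) + 3/(10*(x + 6)) + 1/(280*(x + 1)) - 1/(24*(x - 7))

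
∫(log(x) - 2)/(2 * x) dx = (log(x) - 2)^2/4 + C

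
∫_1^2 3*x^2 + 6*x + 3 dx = 19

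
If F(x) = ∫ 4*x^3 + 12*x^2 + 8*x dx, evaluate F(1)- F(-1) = 8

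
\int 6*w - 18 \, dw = 3*w^2 - 18*w + C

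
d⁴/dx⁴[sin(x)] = sin(x)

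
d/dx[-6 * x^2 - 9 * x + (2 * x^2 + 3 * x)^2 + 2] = 16*x^3 + 36*x^2 + 6*x - 9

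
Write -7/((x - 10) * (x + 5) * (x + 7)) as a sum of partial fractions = -7/(34*(x + 7)) + 7/(30*(x + 5)) - 7/(255*(x - 10))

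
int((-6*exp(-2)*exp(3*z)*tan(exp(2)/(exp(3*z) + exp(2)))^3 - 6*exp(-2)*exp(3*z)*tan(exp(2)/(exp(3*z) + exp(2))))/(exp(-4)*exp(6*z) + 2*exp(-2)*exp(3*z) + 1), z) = tan(1/(exp(3*z - 2) + 1))^2 + C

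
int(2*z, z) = z^2 + C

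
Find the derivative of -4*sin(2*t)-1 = -8*cos(2*t)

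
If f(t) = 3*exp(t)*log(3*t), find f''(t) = (3*t^2*exp(t)*log(t) + 3*t^2*exp(t)*log(3) + 6*t*exp(t) - 3*exp(t))/t^2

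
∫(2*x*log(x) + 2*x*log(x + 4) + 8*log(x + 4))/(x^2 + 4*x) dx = 2*log(x)*log(x + 4) + C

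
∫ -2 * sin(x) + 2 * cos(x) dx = 2*sqrt(2)*sin(x + pi/4) + C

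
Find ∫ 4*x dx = 2*x^2 + C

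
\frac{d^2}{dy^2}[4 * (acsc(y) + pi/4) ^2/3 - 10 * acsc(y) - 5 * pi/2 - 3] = (16*y^3*sqrt(1 - 1/y^2)*acsc(y) - 60*y^3*sqrt(1 - 1/y^2) + 4*pi*y^3*sqrt(1 - 1/y^2) + 8*y^2 - 8*y*sqrt(1 - 1/y^2)*acsc(y) - 2*pi*y*sqrt(1 - 1/y^2) + 30*y*sqrt(1 - 1/y^2) - 8)/(3*y^6 - 6*y^4 + 3*y^2)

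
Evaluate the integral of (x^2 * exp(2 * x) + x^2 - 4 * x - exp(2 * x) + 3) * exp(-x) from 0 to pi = (-1 + pi)^2*(-exp(-pi) + exp(pi))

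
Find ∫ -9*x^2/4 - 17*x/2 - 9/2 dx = -3*x^3/4 - 17*x^2/4 - 9*x/2 + C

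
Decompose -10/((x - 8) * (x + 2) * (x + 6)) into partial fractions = -5/(28*(x + 6)) + 1/(4*(x + 2)) - 1/(14*(x - 8))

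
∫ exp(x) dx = exp(x) + C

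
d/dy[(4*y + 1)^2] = 32*y + 8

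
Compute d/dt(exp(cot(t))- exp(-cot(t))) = -(exp(2/tan(t)) + 1)*exp(-cot(t))/sin(t)^2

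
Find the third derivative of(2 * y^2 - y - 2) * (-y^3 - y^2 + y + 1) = -120*y^2 - 24*y + 30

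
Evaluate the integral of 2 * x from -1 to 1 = 0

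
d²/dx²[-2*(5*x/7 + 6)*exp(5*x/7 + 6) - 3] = -250*x*exp(5*x/7 + 6)/343 - 400*exp(5*x/7 + 6)/49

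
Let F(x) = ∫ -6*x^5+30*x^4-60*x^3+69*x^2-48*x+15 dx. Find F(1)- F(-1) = 88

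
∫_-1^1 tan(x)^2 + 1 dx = 2*tan(1)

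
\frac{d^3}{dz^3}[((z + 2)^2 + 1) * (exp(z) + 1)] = z^2*exp(z) + 10*z*exp(z) + 23*exp(z)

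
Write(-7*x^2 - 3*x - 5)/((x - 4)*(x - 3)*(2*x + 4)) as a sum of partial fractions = -9/(20*(x + 2)) + 77/(10*(x - 3)) - 43/(4*(x - 4))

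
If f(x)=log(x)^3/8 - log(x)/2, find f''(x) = (-3*log(x)^2 + 6*log(x) + 4)/(8*x^2)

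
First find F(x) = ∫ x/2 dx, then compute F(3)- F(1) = 2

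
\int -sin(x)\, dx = cos(x) + C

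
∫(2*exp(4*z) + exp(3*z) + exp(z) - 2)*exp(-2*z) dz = 4*sinh(z)^2 + 2*sinh(z) + C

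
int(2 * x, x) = x^2 + C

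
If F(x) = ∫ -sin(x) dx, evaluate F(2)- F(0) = -1 + cos(2)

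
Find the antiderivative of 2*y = y^2 + C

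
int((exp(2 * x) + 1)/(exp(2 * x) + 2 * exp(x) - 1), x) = log(2*sinh(x) + 2) + C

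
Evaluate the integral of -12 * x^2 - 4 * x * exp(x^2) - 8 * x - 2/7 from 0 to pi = -2*exp(pi^2) - 4*pi^3 - 4*pi^2 - 2*pi/7 + 2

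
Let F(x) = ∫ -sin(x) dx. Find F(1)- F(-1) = 0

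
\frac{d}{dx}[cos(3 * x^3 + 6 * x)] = -3*(3*x^2 + 2)*sin(3*x*(x^2 + 2))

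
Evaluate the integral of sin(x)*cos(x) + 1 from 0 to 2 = 9/4 - cos(4)/4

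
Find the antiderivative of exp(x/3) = 3*exp(x/3) + C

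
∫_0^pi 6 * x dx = 3*pi^2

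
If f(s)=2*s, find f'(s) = 2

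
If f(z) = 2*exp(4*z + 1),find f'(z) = 8*exp(4*z + 1)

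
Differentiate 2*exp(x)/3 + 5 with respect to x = 2*exp(x)/3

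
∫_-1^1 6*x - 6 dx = -12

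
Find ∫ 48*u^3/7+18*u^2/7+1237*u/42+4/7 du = 12*u^4/7 + 6*u^3/7 + 1237*u^2/84 + 4*u/7 + C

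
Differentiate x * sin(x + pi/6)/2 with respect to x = x*cos(x + pi/6)/2 + sin(x + pi/6)/2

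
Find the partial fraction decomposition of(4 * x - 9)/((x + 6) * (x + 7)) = 37/(x + 7) - 33/(x + 6)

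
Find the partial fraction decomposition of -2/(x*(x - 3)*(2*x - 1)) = 8/(5*(2*x - 1)) - 2/(15*(x - 3)) - 2/(3*x)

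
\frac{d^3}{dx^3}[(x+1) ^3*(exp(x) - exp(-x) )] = (x^3*exp(2*x) + x^3 + 12*x^2*exp(2*x) - 6*x^2 + 39*x*exp(2*x) + 3*x + 34*exp(2*x) + 4)*exp(-x)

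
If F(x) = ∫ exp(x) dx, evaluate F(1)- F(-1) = E - exp(-1)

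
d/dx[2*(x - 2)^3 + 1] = 6*x^2 - 24*x + 24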